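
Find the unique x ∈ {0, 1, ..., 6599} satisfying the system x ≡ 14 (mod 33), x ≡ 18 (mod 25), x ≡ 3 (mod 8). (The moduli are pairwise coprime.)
x ≡ 443 (mod 6600); the representative in [0, 6600) is 443

The moduli 33, 25, 8 are pairwise coprime, so by the CRT there is a unique solution mod 33·25·8 = 6600.
Solve by successive substitution. Start with x ≡ 14 (mod 33).
  Combine with x ≡ 18 (mod 25): write x = 14 + 33·t and require 14 + 33·t ≡ 18 (mod 25), i.e. 33·t ≡ 18 − 14 ≡ 4 (mod 25). Since 33^(−1) ≡ 22 (mod 25) (33 ≡ 8 (mod 25)), t ≡ 22·4 ≡ 13 (mod 25). So x ≡ 14 + 33·13 = 443 (mod 825).
  Combine with x ≡ 3 (mod 8): write x = 443 + 825·t and require 443 + 825·t ≡ 3 (mod 8), i.e. 825·t ≡ 3 − 443 ≡ 0 (mod 8). Since 825^(−1) ≡ 1 (mod 8) (825 ≡ 1 (mod 8)), t ≡ 1·0 ≡ 0 (mod 8). So x ≡ 443 + 825·0 = 443 (mod 6600).
Unique solution in [0, 6600): x = 443.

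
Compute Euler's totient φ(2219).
φ is multiplicative, with φ(p^e) = p^e − p^(e−1). Factorise 2219 = 7 · 317. Then
  φ(2219) = (7 − 1) · (317 − 1) = 6 · 316 = 1896.

Final answer: φ(2219) = 1896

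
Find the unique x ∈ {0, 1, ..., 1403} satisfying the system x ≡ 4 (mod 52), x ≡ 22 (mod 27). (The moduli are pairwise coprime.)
The moduli 52, 27 are pairwise coprime, so by the CRT there is a unique solution mod 52·27 = 1404.
Solve by successive substitution. Start with x ≡ 4 (mod 52).
  Combine with x ≡ 22 (mod 27): write x = 4 + 52·t and require 4 + 52·t ≡ 22 (mod 27), i.e. 52·t ≡ 22 − 4 ≡ 18 (mod 27). Since 52^(−1) ≡ 13 (mod 27) (52 ≡ 25 (mod 27)), t ≡ 13·18 ≡ 18 (mod 27). So x ≡ 4 + 52·18 = 940 (mod 1404).
Unique solution in [0, 1404): x = 940.

Final answer: x ≡ 940 (mod 1404); the representative in [0, 1404) is 940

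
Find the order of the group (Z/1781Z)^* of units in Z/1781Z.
(Z/1781Z)^* consists of the classes a with gcd(a, 1781) = 1, so its order is φ(1781). φ is multiplicative, with φ(p^e) = p^e − p^(e−1). Factorise 1781 = 13 · 137. Then
  φ(1781) = (13 − 1) · (137 − 1) = 12 · 136 = 1632.
Thus |(Z/1781Z)^*| = 1632.

Final answer: |(Z/1781Z)^*| = 1632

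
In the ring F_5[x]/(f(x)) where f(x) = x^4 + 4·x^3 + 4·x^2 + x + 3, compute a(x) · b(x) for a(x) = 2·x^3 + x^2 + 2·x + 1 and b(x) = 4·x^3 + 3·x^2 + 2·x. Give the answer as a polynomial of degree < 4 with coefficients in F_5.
Multiply as integer polynomials: a · b = 8·x^6 + 10·x^5 + 15·x^4 + 12·x^3 + 7·x^2 + 2·x. Reducing coefficients mod 5: a · b ≡ 3·x^6 + 2·x^3 + 2·x^2 + 2·x. Now divide by f(x) = x^4 + 4·x^3 + 4·x^2 + x + 3 in F_5[x], eliminating the leading term at each step:
  leading term 3·x^6: subtract (3·x^2)·f(x) = 3·x^6 + 2·x^5 + 2·x^4 + 3·x^3 + 4·x^2, leaving 3·x^5 + 3·x^4 + 4·x^3 + 3·x^2 + 2·x (coefficients mod 5)
  leading term 3·x^5: subtract (3·x)·f(x) = 3·x^5 + 2·x^4 + 2·x^3 + 3·x^2 + 4·x, leaving x^4 + 2·x^3 + 3·x (coefficients mod 5)
  leading term x^4: subtract (1)·f(x) = x^4 + 4·x^3 + 4·x^2 + x + 3, leaving 3·x^3 + x^2 + 2·x + 2 (coefficients mod 5)
The degree is now < 4, so this is the remainder. Hence a · b ≡ 3·x^3 + x^2 + 2·x + 2 in F_5[x]/(f).

Final answer: a · b ≡ 3·x^3 + x^2 + 2·x + 2 (mod f(x))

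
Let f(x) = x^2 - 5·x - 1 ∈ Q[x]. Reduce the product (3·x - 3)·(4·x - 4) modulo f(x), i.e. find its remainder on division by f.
a · b ≡ 36·x + 24 (mod f(x))

First multiply in Q[x] without reducing: a · b = 12·x^2 - 24·x + 12. Now divide by f(x) = x^2 - 5·x - 1, eliminating the leading term at each step:
  leading term 12·x^2: subtract (12)·f(x) = 12·x^2 - 60·x - 12, leaving 36·x + 24
The degree is now < 2, so this is the remainder. Hence a · b ≡ 36·x + 24 in Q[x]/(f).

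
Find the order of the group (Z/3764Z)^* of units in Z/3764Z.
|(Z/3764Z)^*| = 1880

(Z/3764Z)^* consists of the classes a with gcd(a, 3764) = 1, so its order is φ(3764). φ is multiplicative, with φ(p^e) = p^e − p^(e−1). Factorise 3764 = 2^2 · 941. Then
  φ(3764) = (2^2 − 2^1) · (941 − 1) = 2 · 940 = 1880.
Thus |(Z/3764Z)^*| = 1880.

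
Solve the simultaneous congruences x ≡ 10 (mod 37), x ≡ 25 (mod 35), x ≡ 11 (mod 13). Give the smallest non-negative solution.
The moduli 37, 35, 13 are pairwise coprime, so by the CRT there is a unique solution mod 37·35·13 = 16835.
Solve by successive substitution. Start with x ≡ 10 (mod 37).
  Combine with x ≡ 25 (mod 35): write x = 10 + 37·t and require 10 + 37·t ≡ 25 (mod 35), i.e. 37·t ≡ 25 − 10 ≡ 15 (mod 35). Since 37^(−1) ≡ 18 (mod 35) (37 ≡ 2 (mod 35)), t ≡ 18·15 ≡ 25 (mod 35). So x ≡ 10 + 37·25 = 935 (mod 1295).
  Combine with x ≡ 11 (mod 13): write x = 935 + 1295·t and require 935 + 1295·t ≡ 11 (mod 13), i.e. 1295·t ≡ 11 − 935 ≡ 12 (mod 13). Since 1295^(−1) ≡ 5 (mod 13) (1295 ≡ 8 (mod 13)), t ≡ 5·12 ≡ 8 (mod 13). So x ≡ 935 + 1295·8 = 11295 (mod 16835).
Unique solution in [0, 16835): x = 11295.

Final answer: x ≡ 11295 (mod 16835); the representative in [0, 16835) is 11295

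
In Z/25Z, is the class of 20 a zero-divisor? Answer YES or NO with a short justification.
YES

gcd(20, 25) = 5 > 1, so 20 is not a unit in Z/25Z. In Z/nZ every nonzero non-unit is a zero-divisor: explicitly, take b = 25/gcd = 5 ≠ 0 (mod 25); then 20·5 = 100 = 4·25, i.e. 20·5 ≡ 0 (mod 25). So 20 is a zero-divisor.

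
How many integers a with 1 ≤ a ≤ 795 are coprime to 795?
416

The number of a ∈ {1, ..., 795} with gcd(a, 795) = 1 is by definition Euler's totient φ(795). φ is multiplicative, with φ(p^e) = p^e − p^(e−1). Factorise 795 = 3 · 5 · 53. Then
  φ(795) = (3 − 1) · (5 − 1) · (53 − 1) = 2 · 4 · 52 = 416.
So there are 416 such integers.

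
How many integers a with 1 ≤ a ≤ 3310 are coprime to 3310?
1320

The number of a ∈ {1, ..., 3310} with gcd(a, 3310) = 1 is by definition Euler's totient φ(3310). φ is multiplicative, with φ(p^e) = p^e − p^(e−1). Factorise 3310 = 2 · 5 · 331. Then
  φ(3310) = (2 − 1) · (5 − 1) · (331 − 1) = 1 · 4 · 330 = 1320.
So there are 1320 such integers.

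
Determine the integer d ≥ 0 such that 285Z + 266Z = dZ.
In the PID Z, (a, b) is generated by gcd(a, b). Compute gcd(285, 266) with the extended Euclidean algorithm, tracking rows (r, s, t) with s·285 + t·266 = r:
  row A: (285, 1, 0)   [1·285 + 0·266 = 285]
  row B: (266, 0, 1)   [0·285 + 1·266 = 266]
  285 = 1·266 + 19   → row C = row A − 1·row B = (19, 1, −1)   [check: 1·285 − 1·266 = 19]
  266 = 14·19 + 0   → remainder 0, stop. gcd = 19 (last nonzero row C).
So gcd(285, 266) = 19, with Bézout identity 1·285 − 1·266 = 19. Containment (⊇): the Bézout identity exhibits 19 as an element of (285, 266), giving (19) ⊆ (285, 266). Containment (⊆): since 19 | 285 and 19 | 266 (285 = 19·15, 266 = 19·14), every Z-linear combination of 285 and 266 is divisible by 19, so (285, 266) ⊆ (19). Therefore (285, 266) = (19), d = 19.

Final answer: (285, 266) = (19); d = 19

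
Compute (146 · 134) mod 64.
Reduce the factors first: 146 ≡ 18, 134 ≡ 6 (mod 64), so 146 · 134 ≡ 18 · 6 (mod 64). 18 · 6 = 108. Dividing by 64: 108 = 1·64 + 44. So (146 · 134) mod 64 = 44.

Final answer: 44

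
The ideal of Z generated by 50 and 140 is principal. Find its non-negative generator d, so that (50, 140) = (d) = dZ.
(50, 140) = (10); d = 10

In the PID Z, (a, b) is generated by gcd(a, b). Compute gcd(140, 50) with the extended Euclidean algorithm, tracking rows (r, s, t) with s·140 + t·50 = r:
  row A: (140, 1, 0)   [1·140 + 0·50 = 140]
  row B: (50, 0, 1)   [0·140 + 1·50 = 50]
  140 = 2·50 + 40   → row C = row A − 2·row B = (40, 1, −2)   [check: 1·140 − 2·50 = 40]
  50 = 1·40 + 10   → row D = row B − 1·row C = (10, −1, 3)   [check: −1·140 + 3·50 = 10]
  40 = 4·10 + 0   → remainder 0, stop. gcd = 10 (last nonzero row D).
So gcd(50, 140) = 10, with Bézout identity −1·140 + 3·50 = 10. Containment (⊇): the Bézout identity exhibits 10 as an element of (50, 140), giving (10) ⊆ (50, 140). Containment (⊆): since 10 | 50 and 10 | 140 (50 = 10·5, 140 = 10·14), every Z-linear combination of 50 and 140 is divisible by 10, so (50, 140) ⊆ (10). Therefore (50, 140) = (10), d = 10.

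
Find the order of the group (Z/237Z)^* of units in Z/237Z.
|(Z/237Z)^*| = 156

(Z/237Z)^* consists of the classes a with gcd(a, 237) = 1, so its order is φ(237). φ is multiplicative, with φ(p^e) = p^e − p^(e−1). Factorise 237 = 3 · 79. Then
  φ(237) = (3 − 1) · (79 − 1) = 2 · 78 = 156.
Thus |(Z/237Z)^*| = 156.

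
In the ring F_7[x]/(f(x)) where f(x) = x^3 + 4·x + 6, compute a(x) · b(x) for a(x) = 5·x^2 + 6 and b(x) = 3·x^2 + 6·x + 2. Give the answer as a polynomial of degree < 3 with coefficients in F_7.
Multiply as integer polynomials: a · b = 15·x^4 + 30·x^3 + 28·x^2 + 36·x + 12. Reducing coefficients mod 7: a · b ≡ x^4 + 2·x^3 + x + 5. Now divide by f(x) = x^3 + 4·x + 6 in F_7[x], eliminating the leading term at each step:
  leading term x^4: subtract (x)·f(x) = x^4 + 4·x^2 + 6·x, leaving 2·x^3 + 3·x^2 + 2·x + 5 (coefficients mod 7)
  leading term 2·x^3: subtract (2)·f(x) = 2·x^3 + x + 5, leaving 3·x^2 + x (coefficients mod 7)
The degree is now < 3, so this is the remainder. Hence a · b ≡ 3·x^2 + x in F_7[x]/(f).

Final answer: a · b ≡ 3·x^2 + x (mod f(x))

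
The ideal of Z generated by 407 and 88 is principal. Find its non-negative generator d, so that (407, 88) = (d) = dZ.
In the PID Z, (a, b) is generated by gcd(a, b). Compute gcd(407, 88) with the extended Euclidean algorithm, tracking rows (r, s, t) with s·407 + t·88 = r:
  row A: (407, 1, 0)   [1·407 + 0·88 = 407]
  row B: (88, 0, 1)   [0·407 + 1·88 = 88]
  407 = 4·88 + 55   → row C = row A − 4·row B = (55, 1, −4)   [check: 1·407 − 4·88 = 55]
  88 = 1·55 + 33   → row D = row B − 1·row C = (33, −1, 5)   [check: −1·407 + 5·88 = 33]
  55 = 1·33 + 22   → row E = row C − 1·row D = (22, 2, −9)   [check: 2·407 − 9·88 = 22]
  33 = 1·22 + 11   → row F = row D − 1·row E = (11, −3, 14)   [check: −3·407 + 14·88 = 11]
  22 = 2·11 + 0   → remainder 0, stop. gcd = 11 (last nonzero row F).
So gcd(407, 88) = 11, with Bézout identity −3·407 + 14·88 = 11. Containment (⊇): the Bézout identity exhibits 11 as an element of (407, 88), giving (11) ⊆ (407, 88). Containment (⊆): since 11 | 407 and 11 | 88 (407 = 11·37, 88 = 11·8), every Z-linear combination of 407 and 88 is divisible by 11, so (407, 88) ⊆ (11). Therefore (407, 88) = (11), d = 11.

Final answer: (407, 88) = (11); d = 11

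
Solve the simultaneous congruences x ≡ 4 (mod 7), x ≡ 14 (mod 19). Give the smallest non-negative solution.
The moduli 7, 19 are pairwise coprime, so by the CRT there is a unique solution mod 7·19 = 133.
Solve by successive substitution. Start with x ≡ 4 (mod 7).
  Combine with x ≡ 14 (mod 19): write x = 4 + 7·t and require 4 + 7·t ≡ 14 (mod 19), i.e. 7·t ≡ 14 − 4 ≡ 10 (mod 19). Since 7^(−1) ≡ 11 (mod 19), t ≡ 11·10 ≡ 15 (mod 19). So x ≡ 4 + 7·15 = 109 (mod 133).
Unique solution in [0, 133): x = 109.

Final answer: x ≡ 109 (mod 133); the representative in [0, 133) is 109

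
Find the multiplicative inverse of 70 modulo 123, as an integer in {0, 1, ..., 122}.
70^(−1) ≡ 58 (mod 123)

Apply the extended Euclidean algorithm to (123, 70), tracking rows (r, s, t) with s·123 + t·70 = r. Each division r_prev = q·r_cur + r_new produces the new row as (previous row) − q·(current row):
  row A: (123, 1, 0)   [1·123 + 0·70 = 123]
  row B: (70, 0, 1)   [0·123 + 1·70 = 70]
  123 = 1·70 + 53   → row C = row A − 1·row B = (53, 1, −1)   [check: 1·123 − 1·70 = 53]
  70 = 1·53 + 17   → row D = row B − 1·row C = (17, −1, 2)   [check: −1·123 + 2·70 = 17]
  53 = 3·17 + 2   → row E = row C − 3·row D = (2, 4, −7)   [check: 4·123 − 7·70 = 2]
  17 = 8·2 + 1   → row F = row D − 8·row E = (1, −33, 58)   [check: −33·123 + 58·70 = 1]
  2 = 2·1 + 0   → remainder 0, stop. gcd = 1 (last nonzero row F).
The gcd is 1, so 70 is invertible mod 123. The last nonzero row gives −33·123 + 58·70 = 1, so t = 58. So 70^(−1) ≡ 58 (mod 123). Verify: 70 · 58 = 4060 ≡ 1 (mod 123). ✓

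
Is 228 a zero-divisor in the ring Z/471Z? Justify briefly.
gcd(228, 471) = 3 > 1, so 228 is not a unit in Z/471Z. In Z/nZ every nonzero non-unit is a zero-divisor: explicitly, take b = 471/gcd = 157 ≠ 0 (mod 471); then 228·157 = 35796 = 76·471, i.e. 228·157 ≡ 0 (mod 471). So 228 is a zero-divisor.

Final answer: YES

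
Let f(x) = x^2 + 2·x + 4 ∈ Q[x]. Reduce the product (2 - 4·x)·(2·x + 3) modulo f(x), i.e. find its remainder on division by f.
a · b ≡ 8·x + 38 (mod f(x))

First multiply in Q[x] without reducing: a · b = -8·x^2 - 8·x + 6. Now divide by f(x) = x^2 + 2·x + 4, eliminating the leading term at each step:
  leading term -8·x^2: subtract (-8)·f(x) = -8·x^2 - 16·x - 32, leaving 8·x + 38
The degree is now < 2, so this is the remainder. Hence a · b ≡ 8·x + 38 in Q[x]/(f).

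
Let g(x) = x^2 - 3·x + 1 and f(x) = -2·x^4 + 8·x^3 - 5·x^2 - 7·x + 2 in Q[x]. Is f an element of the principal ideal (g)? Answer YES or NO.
NO

In Q[x] the ideal (g) consists of all multiples of g, so f ∈ (g) iff g | f, i.e. iff the remainder of f on division by g is 0. Divide f by g (g is monic, so eliminate the leading term of the running remainder at each step):
  leading term -2·x^4: subtract (-2·x^2)·g(x) = -2·x^4 + 6·x^3 - 2·x^2, leaving 2·x^3 - 3·x^2 - 7·x + 2
  leading term 2·x^3: subtract (2·x)·g(x) = 2·x^3 - 6·x^2 + 2·x, leaving 3·x^2 - 9·x + 2
  leading term 3·x^2: subtract (3)·g(x) = 3·x^2 - 9·x + 3, leaving -1
The remainder r(x) = -1 ≠ 0 (and deg r < deg g), so g ∤ f, i.e. f ∉ (g).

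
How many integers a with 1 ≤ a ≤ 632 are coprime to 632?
312

The number of a ∈ {1, ..., 632} with gcd(a, 632) = 1 is by definition Euler's totient φ(632). φ is multiplicative, with φ(p^e) = p^e − p^(e−1). Factorise 632 = 2^3 · 79. Then
  φ(632) = (2^3 − 2^2) · (79 − 1) = 4 · 78 = 312.
So there are 312 such integers.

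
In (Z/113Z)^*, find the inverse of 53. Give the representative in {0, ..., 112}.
Apply the extended Euclidean algorithm to (113, 53), tracking rows (r, s, t) with s·113 + t·53 = r. Each division r_prev = q·r_cur + r_new produces the new row as (previous row) − q·(current row):
  row A: (113, 1, 0)   [1·113 + 0·53 = 113]
  row B: (53, 0, 1)   [0·113 + 1·53 = 53]
  113 = 2·53 + 7   → row C = row A − 2·row B = (7, 1, −2)   [check: 1·113 − 2·53 = 7]
  53 = 7·7 + 4   → row D = row B − 7·row C = (4, −7, 15)   [check: −7·113 + 15·53 = 4]
  7 = 1·4 + 3   → row E = row C − 1·row D = (3, 8, −17)   [check: 8·113 − 17·53 = 3]
  4 = 1·3 + 1   → row F = row D − 1·row E = (1, −15, 32)   [check: −15·113 + 32·53 = 1]
  3 = 3·1 + 0   → remainder 0, stop. gcd = 1 (last nonzero row F).
The gcd is 1, so 53 is invertible mod 113. The last nonzero row gives −15·113 + 32·53 = 1, so t = 32. So 53^(−1) ≡ 32 (mod 113). Verify: 53 · 32 = 1696 ≡ 1 (mod 113). ✓

Final answer: 53^(−1) ≡ 32 (mod 113)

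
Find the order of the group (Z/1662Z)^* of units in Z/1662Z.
|(Z/1662Z)^*| = 552

(Z/1662Z)^* consists of the classes a with gcd(a, 1662) = 1, so its order is φ(1662). φ is multiplicative, with φ(p^e) = p^e − p^(e−1). Factorise 1662 = 2 · 3 · 277. Then
  φ(1662) = (2 − 1) · (3 − 1) · (277 − 1) = 1 · 2 · 276 = 552.
Thus |(Z/1662Z)^*| = 552.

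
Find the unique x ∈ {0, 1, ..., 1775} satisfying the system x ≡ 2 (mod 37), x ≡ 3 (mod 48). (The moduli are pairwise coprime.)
x ≡ 483 (mod 1776); the representative in [0, 1776) is 483

The moduli 37, 48 are pairwise coprime, so by the CRT there is a unique solution mod 37·48 = 1776.
Solve by successive substitution. Start with x ≡ 2 (mod 37).
  Combine with x ≡ 3 (mod 48): write x = 2 + 37·t and require 2 + 37·t ≡ 3 (mod 48), i.e. 37·t ≡ 3 − 2 ≡ 1 (mod 48). Since 37^(−1) ≡ 13 (mod 48), t ≡ 13·1 ≡ 13 (mod 48). So x ≡ 2 + 37·13 = 483 (mod 1776).
Unique solution in [0, 1776): x = 483.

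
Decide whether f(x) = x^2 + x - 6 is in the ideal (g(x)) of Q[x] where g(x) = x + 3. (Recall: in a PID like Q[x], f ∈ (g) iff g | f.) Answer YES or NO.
In Q[x] the ideal (g) consists of all multiples of g, so f ∈ (g) iff g | f, i.e. iff the remainder of f on division by g is 0. Divide f by g (g is monic, so eliminate the leading term of the running remainder at each step):
  leading term x^2: subtract (x)·g(x) = x^2 + 3·x, leaving -2·x - 6
  leading term -2·x: subtract (-2)·g(x) = -2·x - 6, leaving 0
The remainder is 0, so f(x) = g(x) · h(x) with h(x) = x - 2. Hence g | f, i.e. f ∈ (g).

Final answer: YES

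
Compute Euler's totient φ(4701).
φ is multiplicative, with φ(p^e) = p^e − p^(e−1). Factorise 4701 = 3 · 1567. Then
  φ(4701) = (3 − 1) · (1567 − 1) = 2 · 1566 = 3132.

Final answer: φ(4701) = 3132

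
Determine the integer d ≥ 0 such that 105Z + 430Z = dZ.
(105, 430) = (5); d = 5

In the PID Z, (a, b) is generated by gcd(a, b). Compute gcd(430, 105) with the extended Euclidean algorithm, tracking rows (r, s, t) with s·430 + t·105 = r:
  row A: (430, 1, 0)   [1·430 + 0·105 = 430]
  row B: (105, 0, 1)   [0·430 + 1·105 = 105]
  430 = 4·105 + 10   → row C = row A − 4·row B = (10, 1, −4)   [check: 1·430 − 4·105 = 10]
  105 = 10·10 + 5   → row D = row B − 10·row C = (5, −10, 41)   [check: −10·430 + 41·105 = 5]
  10 = 2·5 + 0   → remainder 0, stop. gcd = 5 (last nonzero row D).
So gcd(105, 430) = 5, with Bézout identity −10·430 + 41·105 = 5. Containment (⊇): the Bézout identity exhibits 5 as an element of (105, 430), giving (5) ⊆ (105, 430). Containment (⊆): since 5 | 105 and 5 | 430 (105 = 5·21, 430 = 5·86), every Z-linear combination of 105 and 430 is divisible by 5, so (105, 430) ⊆ (5). Therefore (105, 430) = (5), d = 5.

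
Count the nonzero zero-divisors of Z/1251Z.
Z/1251Z has 422 nonzero zero-divisors

In Z/1251Z each nonzero element is either a unit (gcd with 1251 is 1) or a zero-divisor (gcd > 1). The number of units is φ(1251): factorise 1251 = 3^2 · 139, so φ(1251) = (3^2 − 3^1) · (139 − 1) = 6 · 138 = 828. The nonzero elements number 1251 − 1 = 1250. Hence the nonzero zero-divisors number 1250 − 828 = 422.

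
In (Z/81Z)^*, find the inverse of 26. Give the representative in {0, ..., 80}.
26^(−1) ≡ 53 (mod 81)

Apply the extended Euclidean algorithm to (81, 26), tracking rows (r, s, t) with s·81 + t·26 = r. Each division r_prev = q·r_cur + r_new produces the new row as (previous row) − q·(current row):
  row A: (81, 1, 0)   [1·81 + 0·26 = 81]
  row B: (26, 0, 1)   [0·81 + 1·26 = 26]
  81 = 3·26 + 3   → row C = row A − 3·row B = (3, 1, −3)   [check: 1·81 − 3·26 = 3]
  26 = 8·3 + 2   → row D = row B − 8·row C = (2, −8, 25)   [check: −8·81 + 25·26 = 2]
  3 = 1·2 + 1   → row E = row C − 1·row D = (1, 9, −28)   [check: 9·81 − 28·26 = 1]
  2 = 2·1 + 0   → remainder 0, stop. gcd = 1 (last nonzero row E).
The gcd is 1, so 26 is invertible mod 81. The last nonzero row gives 9·81 − 28·26 = 1, so t = −28. So 26^(−1) ≡ −28 ≡ 53 (mod 81). Verify: 26 · 53 = 1378 ≡ 1 (mod 81). ✓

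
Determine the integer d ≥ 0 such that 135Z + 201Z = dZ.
(135, 201) = (3); d = 3

In the PID Z, (a, b) is generated by gcd(a, b). Compute gcd(201, 135) with the extended Euclidean algorithm, tracking rows (r, s, t) with s·201 + t·135 = r:
  row A: (201, 1, 0)   [1·201 + 0·135 = 201]
  row B: (135, 0, 1)   [0·201 + 1·135 = 135]
  201 = 1·135 + 66   → row C = row A − 1·row B = (66, 1, −1)   [check: 1·201 − 1·135 = 66]
  135 = 2·66 + 3   → row D = row B − 2·row C = (3, −2, 3)   [check: −2·201 + 3·135 = 3]
  66 = 22·3 + 0   → remainder 0, stop. gcd = 3 (last nonzero row D).
So gcd(135, 201) = 3, with Bézout identity −2·201 + 3·135 = 3. Containment (⊇): the Bézout identity exhibits 3 as an element of (135, 201), giving (3) ⊆ (135, 201). Containment (⊆): since 3 | 135 and 3 | 201 (135 = 3·45, 201 = 3·67), every Z-linear combination of 135 and 201 is divisible by 3, so (135, 201) ⊆ (3). Therefore (135, 201) = (3), d = 3.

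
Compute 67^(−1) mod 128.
Apply the extended Euclidean algorithm to (128, 67), tracking rows (r, s, t) with s·128 + t·67 = r. Each division r_prev = q·r_cur + r_new produces the new row as (previous row) − q·(current row):
  row A: (128, 1, 0)   [1·128 + 0·67 = 128]
  row B: (67, 0, 1)   [0·128 + 1·67 = 67]
  128 = 1·67 + 61   → row C = row A − 1·row B = (61, 1, −1)   [check: 1·128 − 1·67 = 61]
  67 = 1·61 + 6   → row D = row B − 1·row C = (6, −1, 2)   [check: −1·128 + 2·67 = 6]
  61 = 10·6 + 1   → row E = row C − 10·row D = (1, 11, −21)   [check: 11·128 − 21·67 = 1]
  6 = 6·1 + 0   → remainder 0, stop. gcd = 1 (last nonzero row E).
The gcd is 1, so 67 is invertible mod 128. The last nonzero row gives 11·128 − 21·67 = 1, so t = −21. So 67^(−1) ≡ −21 ≡ 107 (mod 128). Verify: 67 · 107 = 7169 ≡ 1 (mod 128). ✓

Final answer: 67^(−1) ≡ 107 (mod 128)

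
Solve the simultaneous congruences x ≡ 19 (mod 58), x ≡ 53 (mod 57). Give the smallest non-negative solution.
x ≡ 1991 (mod 3306); the representative in [0, 3306) is 1991

The moduli 58, 57 are pairwise coprime, so by the CRT there is a unique solution mod 58·57 = 3306.
Solve by successive substitution. Start with x ≡ 19 (mod 58).
  Combine with x ≡ 53 (mod 57): write x = 19 + 58·t and require 19 + 58·t ≡ 53 (mod 57), i.e. 58·t ≡ 53 − 19 ≡ 34 (mod 57). Since 58^(−1) ≡ 1 (mod 57) (58 ≡ 1 (mod 57)), t ≡ 1·34 ≡ 34 (mod 57). So x ≡ 19 + 58·34 = 1991 (mod 3306).
Unique solution in [0, 3306): x = 1991.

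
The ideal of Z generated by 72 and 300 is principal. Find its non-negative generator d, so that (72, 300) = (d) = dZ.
(72, 300) = (12); d = 12

In the PID Z, (a, b) is generated by gcd(a, b). Compute gcd(300, 72) with the extended Euclidean algorithm, tracking rows (r, s, t) with s·300 + t·72 = r:
  row A: (300, 1, 0)   [1·300 + 0·72 = 300]
  row B: (72, 0, 1)   [0·300 + 1·72 = 72]
  300 = 4·72 + 12   → row C = row A − 4·row B = (12, 1, −4)   [check: 1·300 − 4·72 = 12]
  72 = 6·12 + 0   → remainder 0, stop. gcd = 12 (last nonzero row C).
So gcd(72, 300) = 12, with Bézout identity 1·300 − 4·72 = 12. Containment (⊇): the Bézout identity exhibits 12 as an element of (72, 300), giving (12) ⊆ (72, 300). Containment (⊆): since 12 | 72 and 12 | 300 (72 = 12·6, 300 = 12·25), every Z-linear combination of 72 and 300 is divisible by 12, so (72, 300) ⊆ (12). Therefore (72, 300) = (12), d = 12.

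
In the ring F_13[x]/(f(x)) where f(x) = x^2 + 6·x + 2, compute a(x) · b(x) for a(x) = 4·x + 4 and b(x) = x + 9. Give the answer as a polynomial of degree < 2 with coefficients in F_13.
Multiply as integer polynomials: a · b = 4·x^2 + 40·x + 36. Reducing coefficients mod 13: a · b ≡ 4·x^2 + x + 10. Now divide by f(x) = x^2 + 6·x + 2 in F_13[x], eliminating the leading term at each step:
  leading term 4·x^2: subtract (4)·f(x) = 4·x^2 + 11·x + 8, leaving 3·x + 2 (coefficients mod 13)
The degree is now < 2, so this is the remainder. Hence a · b ≡ 3·x + 2 in F_13[x]/(f).

Final answer: a · b ≡ 3·x + 2 (mod f(x))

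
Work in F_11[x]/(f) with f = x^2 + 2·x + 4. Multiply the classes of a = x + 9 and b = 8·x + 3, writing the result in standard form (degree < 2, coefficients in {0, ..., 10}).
a · b ≡ 4·x + 6 (mod f(x))

Multiply as integer polynomials: a · b = 8·x^2 + 75·x + 27. Reducing coefficients mod 11: a · b ≡ 8·x^2 + 9·x + 5. Now divide by f(x) = x^2 + 2·x + 4 in F_11[x], eliminating the leading term at each step:
  leading term 8·x^2: subtract (8)·f(x) = 8·x^2 + 5·x + 10, leaving 4·x + 6 (coefficients mod 11)
The degree is now < 2, so this is the remainder. Hence a · b ≡ 4·x + 6 in F_11[x]/(f).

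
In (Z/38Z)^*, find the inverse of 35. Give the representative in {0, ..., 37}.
Apply the extended Euclidean algorithm to (38, 35), tracking rows (r, s, t) with s·38 + t·35 = r. Each division r_prev = q·r_cur + r_new produces the new row as (previous row) − q·(current row):
  row A: (38, 1, 0)   [1·38 + 0·35 = 38]
  row B: (35, 0, 1)   [0·38 + 1·35 = 35]
  38 = 1·35 + 3   → row C = row A − 1·row B = (3, 1, −1)   [check: 1·38 − 1·35 = 3]
  35 = 11·3 + 2   → row D = row B − 11·row C = (2, −11, 12)   [check: −11·38 + 12·35 = 2]
  3 = 1·2 + 1   → row E = row C − 1·row D = (1, 12, −13)   [check: 12·38 − 13·35 = 1]
  2 = 2·1 + 0   → remainder 0, stop. gcd = 1 (last nonzero row E).
The gcd is 1, so 35 is invertible mod 38. The last nonzero row gives 12·38 − 13·35 = 1, so t = −13. So 35^(−1) ≡ −13 ≡ 25 (mod 38). Verify: 35 · 25 = 875 ≡ 1 (mod 38). ✓

Final answer: 35^(−1) ≡ 25 (mod 38)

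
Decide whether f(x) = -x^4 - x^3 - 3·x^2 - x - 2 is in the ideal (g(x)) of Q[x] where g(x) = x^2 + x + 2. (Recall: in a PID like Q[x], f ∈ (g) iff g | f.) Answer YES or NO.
YES

In Q[x] the ideal (g) consists of all multiples of g, so f ∈ (g) iff g | f, i.e. iff the remainder of f on division by g is 0. Divide f by g (g is monic, so eliminate the leading term of the running remainder at each step):
  leading term -x^4: subtract (-x^2)·g(x) = -x^4 - x^3 - 2·x^2, leaving -x^2 - x - 2
  leading term -x^2: subtract (-1)·g(x) = -x^2 - x - 2, leaving 0
The remainder is 0, so f(x) = g(x) · h(x) with h(x) = -x^2 - 1. Hence g | f, i.e. f ∈ (g).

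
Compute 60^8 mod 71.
12

Use repeated squaring. Binary(8) = 1000. Walk through the bits of the exponent 8 left-to-right: at each bit after the leading one, square the running value, then multiply by 60 if the bit is 1 (always reducing mod 71):
  bit 1 = 1 (leading): start with 60.
  bit 2 = 0: square 60^2 = 3600 ≡ 50 (mod 71).
  bit 3 = 0: square 50^2 = 2500 ≡ 15 (mod 71).
  bit 4 = 0: square 15^2 = 225 ≡ 12 (mod 71).
Final value: 60^8 ≡ 12 (mod 71).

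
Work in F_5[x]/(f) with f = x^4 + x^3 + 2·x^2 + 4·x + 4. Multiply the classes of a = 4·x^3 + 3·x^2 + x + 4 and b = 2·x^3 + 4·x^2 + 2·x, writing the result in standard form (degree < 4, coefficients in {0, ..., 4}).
Multiply as integer polynomials: a · b = 8·x^6 + 22·x^5 + 22·x^4 + 18·x^3 + 18·x^2 + 8·x. Reducing coefficients mod 5: a · b ≡ 3·x^6 + 2·x^5 + 2·x^4 + 3·x^3 + 3·x^2 + 3·x. Now divide by f(x) = x^4 + x^3 + 2·x^2 + 4·x + 4 in F_5[x], eliminating the leading term at each step:
  leading term 3·x^6: subtract (3·x^2)·f(x) = 3·x^6 + 3·x^5 + x^4 + 2·x^3 + 2·x^2, leaving 4·x^5 + x^4 + x^3 + x^2 + 3·x (coefficients mod 5)
  leading term 4·x^5: subtract (4·x)·f(x) = 4·x^5 + 4·x^4 + 3·x^3 + x^2 + x, leaving 2·x^4 + 3·x^3 + 2·x (coefficients mod 5)
  leading term 2·x^4: subtract (2)·f(x) = 2·x^4 + 2·x^3 + 4·x^2 + 3·x + 3, leaving x^3 + x^2 + 4·x + 2 (coefficients mod 5)
The degree is now < 4, so this is the remainder. Hence a · b ≡ x^3 + x^2 + 4·x + 2 in F_5[x]/(f).

Final answer: a · b ≡ x^3 + x^2 + 4·x + 2 (mod f(x))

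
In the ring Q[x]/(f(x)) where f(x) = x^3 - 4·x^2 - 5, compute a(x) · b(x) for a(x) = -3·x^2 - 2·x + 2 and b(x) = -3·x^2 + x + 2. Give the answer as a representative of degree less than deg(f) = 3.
a · b ≡ 142·x^2 + 43·x + 199 (mod f(x))

First multiply in Q[x] without reducing: a · b = 9·x^4 + 3·x^3 - 14·x^2 - 2·x + 4. Now divide by f(x) = x^3 - 4·x^2 - 5, eliminating the leading term at each step:
  leading term 9·x^4: subtract (9·x)·f(x) = 9·x^4 - 36·x^3 - 45·x, leaving 39·x^3 - 14·x^2 + 43·x + 4
  leading term 39·x^3: subtract (39)·f(x) = 39·x^3 - 156·x^2 - 195, leaving 142·x^2 + 43·x + 199
The degree is now < 3, so this is the remainder. Hence a · b ≡ 142·x^2 + 43·x + 199 in Q[x]/(f).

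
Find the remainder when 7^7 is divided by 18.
7

Use repeated squaring. Binary(7) = 111. Walk through the bits of the exponent 7 left-to-right: at each bit after the leading one, square the running value, then multiply by 7 if the bit is 1 (always reducing mod 18):
  bit 1 = 1 (leading): start with 7.
  bit 2 = 1: square 7^2 = 49 ≡ 13; bit is 1, so multiply 13·7 = 91 ≡ 1 (mod 18).
  bit 3 = 1: square 1^2 = 1; bit is 1, so multiply 1·7 = 7 (mod 18).
Final value: 7^7 ≡ 7 (mod 18).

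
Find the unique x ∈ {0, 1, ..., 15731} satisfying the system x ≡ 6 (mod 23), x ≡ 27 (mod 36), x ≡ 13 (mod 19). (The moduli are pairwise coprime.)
The moduli 23, 36, 19 are pairwise coprime, so by the CRT there is a unique solution mod 23·36·19 = 15732.
Solve by successive substitution. Start with x ≡ 6 (mod 23).
  Combine with x ≡ 27 (mod 36): write x = 6 + 23·t and require 6 + 23·t ≡ 27 (mod 36), i.e. 23·t ≡ 27 − 6 ≡ 21 (mod 36). Since 23^(−1) ≡ 11 (mod 36), t ≡ 11·21 ≡ 15 (mod 36). So x ≡ 6 + 23·15 = 351 (mod 828).
  Combine with x ≡ 13 (mod 19): write x = 351 + 828·t and require 351 + 828·t ≡ 13 (mod 19), i.e. 828·t ≡ 13 − 351 ≡ 4 (mod 19). Since 828^(−1) ≡ 7 (mod 19) (828 ≡ 11 (mod 19)), t ≡ 7·4 ≡ 9 (mod 19). So x ≡ 351 + 828·9 = 7803 (mod 15732).
Unique solution in [0, 15732): x = 7803.

Final answer: x ≡ 7803 (mod 15732); the representative in [0, 15732) is 7803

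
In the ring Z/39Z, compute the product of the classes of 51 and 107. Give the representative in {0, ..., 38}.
Reduce the factors first: 51 ≡ 12, 107 ≡ 29 (mod 39), so 51 · 107 ≡ 12 · 29 (mod 39). 12 · 29 = 348. Dividing by 39: 348 = 8·39 + 36. So (51 · 107) mod 39 = 36.

Final answer: 36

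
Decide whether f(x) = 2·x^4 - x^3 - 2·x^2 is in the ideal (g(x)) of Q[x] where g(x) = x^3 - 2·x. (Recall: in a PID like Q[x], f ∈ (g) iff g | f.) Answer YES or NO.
In Q[x] the ideal (g) consists of all multiples of g, so f ∈ (g) iff g | f, i.e. iff the remainder of f on division by g is 0. Divide f by g (g is monic, so eliminate the leading term of the running remainder at each step):
  leading term 2·x^4: subtract (2·x)·g(x) = 2·x^4 - 4·x^2, leaving -x^3 + 2·x^2
  leading term -x^3: subtract (-1)·g(x) = -x^3 + 2·x, leaving 2·x^2 - 2·x
The remainder r(x) = 2·x^2 - 2·x ≠ 0 (and deg r < deg g), so g ∤ f, i.e. f ∉ (g).

Final answer: NO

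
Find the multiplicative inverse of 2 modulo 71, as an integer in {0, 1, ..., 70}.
2^(−1) ≡ 36 (mod 71)

Apply the extended Euclidean algorithm to (71, 2), tracking rows (r, s, t) with s·71 + t·2 = r. Each division r_prev = q·r_cur + r_new produces the new row as (previous row) − q·(current row):
  row A: (71, 1, 0)   [1·71 + 0·2 = 71]
  row B: (2, 0, 1)   [0·71 + 1·2 = 2]
  71 = 35·2 + 1   → row C = row A − 35·row B = (1, 1, −35)   [check: 1·71 − 35·2 = 1]
  2 = 2·1 + 0   → remainder 0, stop. gcd = 1 (last nonzero row C).
The gcd is 1, so 2 is invertible mod 71. The last nonzero row gives 1·71 − 35·2 = 1, so t = −35. So 2^(−1) ≡ −35 ≡ 36 (mod 71). Verify: 2 · 36 = 72 ≡ 1 (mod 71). ✓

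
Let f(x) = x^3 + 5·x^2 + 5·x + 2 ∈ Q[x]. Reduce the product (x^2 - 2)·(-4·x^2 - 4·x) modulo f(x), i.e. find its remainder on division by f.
a · b ≡ -52·x^2 - 64·x - 32 (mod f(x))

First multiply in Q[x] without reducing: a · b = -4·x^4 - 4·x^3 + 8·x^2 + 8·x. Now divide by f(x) = x^3 + 5·x^2 + 5·x + 2, eliminating the leading term at each step:
  leading term -4·x^4: subtract (-4·x)·f(x) = -4·x^4 - 20·x^3 - 20·x^2 - 8·x, leaving 16·x^3 + 28·x^2 + 16·x
  leading term 16·x^3: subtract (16)·f(x) = 16·x^3 + 80·x^2 + 80·x + 32, leaving -52·x^2 - 64·x - 32
The degree is now < 3, so this is the remainder. Hence a · b ≡ -52·x^2 - 64·x - 32 in Q[x]/(f).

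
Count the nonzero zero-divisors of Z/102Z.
In Z/102Z each nonzero element is either a unit (gcd with 102 is 1) or a zero-divisor (gcd > 1). The number of units is φ(102): factorise 102 = 2 · 3 · 17, so φ(102) = (2 − 1) · (3 − 1) · (17 − 1) = 1 · 2 · 16 = 32. The nonzero elements number 102 − 1 = 101. Hence the nonzero zero-divisors number 101 − 32 = 69.

Final answer: Z/102Z has 69 nonzero zero-divisors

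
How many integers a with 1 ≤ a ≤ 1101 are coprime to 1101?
732

The number of a ∈ {1, ..., 1101} with gcd(a, 1101) = 1 is by definition Euler's totient φ(1101). φ is multiplicative, with φ(p^e) = p^e − p^(e−1). Factorise 1101 = 3 · 367. Then
  φ(1101) = (3 − 1) · (367 − 1) = 2 · 366 = 732.
So there are 732 such integers.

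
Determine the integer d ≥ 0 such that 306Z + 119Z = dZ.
In the PID Z, (a, b) is generated by gcd(a, b). Compute gcd(306, 119) with the extended Euclidean algorithm, tracking rows (r, s, t) with s·306 + t·119 = r:
  row A: (306, 1, 0)   [1·306 + 0·119 = 306]
  row B: (119, 0, 1)   [0·306 + 1·119 = 119]
  306 = 2·119 + 68   → row C = row A − 2·row B = (68, 1, −2)   [check: 1·306 − 2·119 = 68]
  119 = 1·68 + 51   → row D = row B − 1·row C = (51, −1, 3)   [check: −1·306 + 3·119 = 51]
  68 = 1·51 + 17   → row E = row C − 1·row D = (17, 2, −5)   [check: 2·306 − 5·119 = 17]
  51 = 3·17 + 0   → remainder 0, stop. gcd = 17 (last nonzero row E).
So gcd(306, 119) = 17, with Bézout identity 2·306 − 5·119 = 17. Containment (⊇): the Bézout identity exhibits 17 as an element of (306, 119), giving (17) ⊆ (306, 119). Containment (⊆): since 17 | 306 and 17 | 119 (306 = 17·18, 119 = 17·7), every Z-linear combination of 306 and 119 is divisible by 17, so (306, 119) ⊆ (17). Therefore (306, 119) = (17), d = 17.

Final answer: (306, 119) = (17); d = 17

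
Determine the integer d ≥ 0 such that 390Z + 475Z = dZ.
(390, 475) = (5); d = 5

In the PID Z, (a, b) is generated by gcd(a, b). Compute gcd(475, 390) with the extended Euclidean algorithm, tracking rows (r, s, t) with s·475 + t·390 = r:
  row A: (475, 1, 0)   [1·475 + 0·390 = 475]
  row B: (390, 0, 1)   [0·475 + 1·390 = 390]
  475 = 1·390 + 85   → row C = row A − 1·row B = (85, 1, −1)   [check: 1·475 − 1·390 = 85]
  390 = 4·85 + 50   → row D = row B − 4·row C = (50, −4, 5)   [check: −4·475 + 5·390 = 50]
  85 = 1·50 + 35   → row E = row C − 1·row D = (35, 5, −6)   [check: 5·475 − 6·390 = 35]
  50 = 1·35 + 15   → row F = row D − 1·row E = (15, −9, 11)   [check: −9·475 + 11·390 = 15]
  35 = 2·15 + 5   → row G = row E − 2·row F = (5, 23, −28)   [check: 23·475 − 28·390 = 5]
  15 = 3·5 + 0   → remainder 0, stop. gcd = 5 (last nonzero row G).
So gcd(390, 475) = 5, with Bézout identity 23·475 − 28·390 = 5. Containment (⊇): the Bézout identity exhibits 5 as an element of (390, 475), giving (5) ⊆ (390, 475). Containment (⊆): since 5 | 390 and 5 | 475 (390 = 5·78, 475 = 5·95), every Z-linear combination of 390 and 475 is divisible by 5, so (390, 475) ⊆ (5). Therefore (390, 475) = (5), d = 5.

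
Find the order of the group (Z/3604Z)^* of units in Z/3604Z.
|(Z/3604Z)^*| = 1664

(Z/3604Z)^* consists of the classes a with gcd(a, 3604) = 1, so its order is φ(3604). φ is multiplicative, with φ(p^e) = p^e − p^(e−1). Factorise 3604 = 2^2 · 17 · 53. Then
  φ(3604) = (2^2 − 2^1) · (17 − 1) · (53 − 1) = 2 · 16 · 52 = 1664.
Thus |(Z/3604Z)^*| = 1664.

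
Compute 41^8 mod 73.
16

Use repeated squaring. Binary(8) = 1000. Walk through the bits of the exponent 8 left-to-right: at each bit after the leading one, square the running value, then multiply by 41 if the bit is 1 (always reducing mod 73):
  bit 1 = 1 (leading): start with 41.
  bit 2 = 0: square 41^2 = 1681 ≡ 2 (mod 73).
  bit 3 = 0: square 2^2 = 4 (mod 73).
  bit 4 = 0: square 4^2 = 16 (mod 73).
Final value: 41^8 ≡ 16 (mod 73).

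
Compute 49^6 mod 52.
Use repeated squaring. Binary(6) = 110. Walk through the bits of the exponent 6 left-to-right: at each bit after the leading one, square the running value, then multiply by 49 if the bit is 1 (always reducing mod 52):
  bit 1 = 1 (leading): start with 49.
  bit 2 = 1: square 49^2 = 2401 ≡ 9; bit is 1, so multiply 9·49 = 441 ≡ 25 (mod 52).
  bit 3 = 0: square 25^2 = 625 ≡ 1 (mod 52).
Final value: 49^6 ≡ 1 (mod 52).

Final answer: 1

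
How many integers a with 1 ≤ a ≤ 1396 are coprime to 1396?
696

The number of a ∈ {1, ..., 1396} with gcd(a, 1396) = 1 is by definition Euler's totient φ(1396). φ is multiplicative, with φ(p^e) = p^e − p^(e−1). Factorise 1396 = 2^2 · 349. Then
  φ(1396) = (2^2 − 2^1) · (349 − 1) = 2 · 348 = 696.
So there are 696 such integers.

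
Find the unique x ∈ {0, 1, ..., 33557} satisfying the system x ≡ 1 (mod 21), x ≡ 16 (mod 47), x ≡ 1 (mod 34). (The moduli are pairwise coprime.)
x ≡ 23563 (mod 33558); the representative in [0, 33558) is 23563

The moduli 21, 47, 34 are pairwise coprime, so by the CRT there is a unique solution mod 21·47·34 = 33558.
Solve by successive substitution. Start with x ≡ 1 (mod 21).
  Combine with x ≡ 16 (mod 47): write x = 1 + 21·t and require 1 + 21·t ≡ 16 (mod 47), i.e. 21·t ≡ 16 − 1 ≡ 15 (mod 47). Since 21^(−1) ≡ 9 (mod 47), t ≡ 9·15 ≡ 41 (mod 47). So x ≡ 1 + 21·41 = 862 (mod 987).
  Combine with x ≡ 1 (mod 34): write x = 862 + 987·t and require 862 + 987·t ≡ 1 (mod 34), i.e. 987·t ≡ 1 − 862 ≡ 23 (mod 34). Since 987^(−1) ≡ 1 (mod 34) (987 ≡ 1 (mod 34)), t ≡ 1·23 ≡ 23 (mod 34). So x ≡ 862 + 987·23 = 23563 (mod 33558).
Unique solution in [0, 33558): x = 23563.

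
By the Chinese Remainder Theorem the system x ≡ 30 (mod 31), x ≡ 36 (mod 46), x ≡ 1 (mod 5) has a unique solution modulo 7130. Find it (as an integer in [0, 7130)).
The moduli 31, 46, 5 are pairwise coprime, so by the CRT there is a unique solution mod 31·46·5 = 7130.
Solve by successive substitution. Start with x ≡ 30 (mod 31).
  Combine with x ≡ 36 (mod 46): write x = 30 + 31·t and require 30 + 31·t ≡ 36 (mod 46), i.e. 31·t ≡ 36 − 30 ≡ 6 (mod 46). Since 31^(−1) ≡ 3 (mod 46), t ≡ 3·6 ≡ 18 (mod 46). So x ≡ 30 + 31·18 = 588 (mod 1426).
  Combine with x ≡ 1 (mod 5): write x = 588 + 1426·t and require 588 + 1426·t ≡ 1 (mod 5), i.e. 1426·t ≡ 1 − 588 ≡ 3 (mod 5). Since 1426^(−1) ≡ 1 (mod 5) (1426 ≡ 1 (mod 5)), t ≡ 1·3 ≡ 3 (mod 5). So x ≡ 588 + 1426·3 = 4866 (mod 7130).
Unique solution in [0, 7130): x = 4866.

Final answer: x ≡ 4866 (mod 7130); the representative in [0, 7130) is 4866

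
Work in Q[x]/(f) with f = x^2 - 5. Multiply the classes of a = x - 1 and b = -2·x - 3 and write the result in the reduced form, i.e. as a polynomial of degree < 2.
First multiply in Q[x] without reducing: a · b = -2·x^2 - x + 3. Now divide by f(x) = x^2 - 5, eliminating the leading term at each step:
  leading term -2·x^2: subtract (-2)·f(x) = 10 - 2·x^2, leaving -x - 7
The degree is now < 2, so this is the remainder. Hence a · b ≡ -x - 7 in Q[x]/(f).

Final answer: a · b ≡ -x - 7 (mod f(x))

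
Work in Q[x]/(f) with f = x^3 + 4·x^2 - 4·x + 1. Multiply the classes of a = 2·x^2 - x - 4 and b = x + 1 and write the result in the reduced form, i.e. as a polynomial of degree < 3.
a · b ≡ -7·x^2 + 3·x - 6 (mod f(x))

First multiply in Q[x] without reducing: a · b = 2·x^3 + x^2 - 5·x - 4. Now divide by f(x) = x^3 + 4·x^2 - 4·x + 1, eliminating the leading term at each step:
  leading term 2·x^3: subtract (2)·f(x) = 2·x^3 + 8·x^2 - 8·x + 2, leaving -7·x^2 + 3·x - 6
The degree is now < 3, so this is the remainder. Hence a · b ≡ -7·x^2 + 3·x - 6 in Q[x]/(f).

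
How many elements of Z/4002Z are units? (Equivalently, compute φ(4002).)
Z/4002Z has φ(4002) = 1232 units

An element a ∈ Z/4002Z is a unit iff gcd(a, 4002) = 1, so the number of units is φ(4002). φ is multiplicative, with φ(p^e) = p^e − p^(e−1). Factorise 4002 = 2 · 3 · 23 · 29. Then
  φ(4002) = (2 − 1) · (3 − 1) · (23 − 1) · (29 − 1) = 1 · 2 · 22 · 28 = 1232.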